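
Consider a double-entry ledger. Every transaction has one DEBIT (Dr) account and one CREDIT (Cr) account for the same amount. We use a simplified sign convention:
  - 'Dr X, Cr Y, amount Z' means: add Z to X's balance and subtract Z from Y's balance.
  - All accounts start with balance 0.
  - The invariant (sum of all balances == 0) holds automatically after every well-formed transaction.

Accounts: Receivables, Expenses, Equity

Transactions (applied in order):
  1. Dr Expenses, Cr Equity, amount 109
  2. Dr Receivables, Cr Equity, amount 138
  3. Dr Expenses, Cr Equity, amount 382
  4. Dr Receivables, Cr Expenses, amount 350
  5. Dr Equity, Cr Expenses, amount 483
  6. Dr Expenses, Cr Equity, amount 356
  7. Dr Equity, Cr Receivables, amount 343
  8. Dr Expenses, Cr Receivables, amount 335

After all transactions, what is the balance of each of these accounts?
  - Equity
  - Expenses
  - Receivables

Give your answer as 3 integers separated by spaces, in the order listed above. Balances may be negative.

Answer: -159 349 -190

Derivation:
After txn 1 (Dr Expenses, Cr Equity, amount 109): Equity=-109 Expenses=109
After txn 2 (Dr Receivables, Cr Equity, amount 138): Equity=-247 Expenses=109 Receivables=138
After txn 3 (Dr Expenses, Cr Equity, amount 382): Equity=-629 Expenses=491 Receivables=138
After txn 4 (Dr Receivables, Cr Expenses, amount 350): Equity=-629 Expenses=141 Receivables=488
After txn 5 (Dr Equity, Cr Expenses, amount 483): Equity=-146 Expenses=-342 Receivables=488
After txn 6 (Dr Expenses, Cr Equity, amount 356): Equity=-502 Expenses=14 Receivables=488
After txn 7 (Dr Equity, Cr Receivables, amount 343): Equity=-159 Expenses=14 Receivables=145
After txn 8 (Dr Expenses, Cr Receivables, amount 335): Equity=-159 Expenses=349 Receivables=-190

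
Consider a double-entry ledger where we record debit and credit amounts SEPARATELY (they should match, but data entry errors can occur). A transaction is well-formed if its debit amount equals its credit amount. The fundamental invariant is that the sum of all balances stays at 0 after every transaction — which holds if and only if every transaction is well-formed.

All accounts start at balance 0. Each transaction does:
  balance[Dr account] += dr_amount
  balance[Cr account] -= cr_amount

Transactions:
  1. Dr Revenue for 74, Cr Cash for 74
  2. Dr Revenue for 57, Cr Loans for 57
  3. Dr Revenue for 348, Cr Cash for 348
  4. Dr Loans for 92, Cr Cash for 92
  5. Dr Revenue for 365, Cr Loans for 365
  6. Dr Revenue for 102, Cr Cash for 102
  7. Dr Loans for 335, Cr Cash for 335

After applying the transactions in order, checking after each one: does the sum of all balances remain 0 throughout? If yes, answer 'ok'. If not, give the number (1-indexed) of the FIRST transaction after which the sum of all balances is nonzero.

Answer: ok

Derivation:
After txn 1: dr=74 cr=74 sum_balances=0
After txn 2: dr=57 cr=57 sum_balances=0
After txn 3: dr=348 cr=348 sum_balances=0
After txn 4: dr=92 cr=92 sum_balances=0
After txn 5: dr=365 cr=365 sum_balances=0
After txn 6: dr=102 cr=102 sum_balances=0
After txn 7: dr=335 cr=335 sum_balances=0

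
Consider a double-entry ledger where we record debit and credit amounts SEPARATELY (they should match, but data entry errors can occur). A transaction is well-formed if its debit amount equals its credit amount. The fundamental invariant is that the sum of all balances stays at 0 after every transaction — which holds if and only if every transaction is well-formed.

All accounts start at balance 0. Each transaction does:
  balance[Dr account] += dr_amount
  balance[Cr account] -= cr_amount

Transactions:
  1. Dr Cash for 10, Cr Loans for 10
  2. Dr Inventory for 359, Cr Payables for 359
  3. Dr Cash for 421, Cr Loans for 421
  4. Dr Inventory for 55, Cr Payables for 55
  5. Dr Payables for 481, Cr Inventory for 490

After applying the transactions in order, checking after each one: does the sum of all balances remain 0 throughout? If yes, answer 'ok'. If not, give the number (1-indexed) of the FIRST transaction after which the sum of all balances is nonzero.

Answer: 5

Derivation:
After txn 1: dr=10 cr=10 sum_balances=0
After txn 2: dr=359 cr=359 sum_balances=0
After txn 3: dr=421 cr=421 sum_balances=0
After txn 4: dr=55 cr=55 sum_balances=0
After txn 5: dr=481 cr=490 sum_balances=-9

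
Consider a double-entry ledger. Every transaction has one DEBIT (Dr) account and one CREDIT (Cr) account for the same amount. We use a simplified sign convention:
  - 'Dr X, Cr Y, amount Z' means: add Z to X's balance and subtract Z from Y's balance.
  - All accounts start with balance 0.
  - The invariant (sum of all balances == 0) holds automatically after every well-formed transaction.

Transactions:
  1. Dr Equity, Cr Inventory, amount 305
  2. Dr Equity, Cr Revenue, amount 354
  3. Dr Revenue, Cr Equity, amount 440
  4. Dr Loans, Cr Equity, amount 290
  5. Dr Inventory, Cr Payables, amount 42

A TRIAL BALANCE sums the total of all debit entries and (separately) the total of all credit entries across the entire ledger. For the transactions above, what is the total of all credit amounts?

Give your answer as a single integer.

Txn 1: credit+=305
Txn 2: credit+=354
Txn 3: credit+=440
Txn 4: credit+=290
Txn 5: credit+=42
Total credits = 1431

Answer: 1431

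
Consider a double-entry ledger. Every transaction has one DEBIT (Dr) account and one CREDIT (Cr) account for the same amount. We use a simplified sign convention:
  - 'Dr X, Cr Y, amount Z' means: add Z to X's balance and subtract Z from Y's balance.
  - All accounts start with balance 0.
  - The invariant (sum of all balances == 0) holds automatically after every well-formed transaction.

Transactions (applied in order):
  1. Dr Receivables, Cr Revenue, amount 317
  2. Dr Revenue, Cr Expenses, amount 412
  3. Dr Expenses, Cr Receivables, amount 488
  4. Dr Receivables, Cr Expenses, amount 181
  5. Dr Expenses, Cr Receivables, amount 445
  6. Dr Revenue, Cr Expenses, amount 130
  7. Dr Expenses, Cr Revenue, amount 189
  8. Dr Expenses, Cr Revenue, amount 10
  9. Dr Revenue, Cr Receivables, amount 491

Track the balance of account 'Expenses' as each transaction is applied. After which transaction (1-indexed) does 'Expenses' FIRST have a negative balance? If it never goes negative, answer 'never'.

Answer: 2

Derivation:
After txn 1: Expenses=0
After txn 2: Expenses=-412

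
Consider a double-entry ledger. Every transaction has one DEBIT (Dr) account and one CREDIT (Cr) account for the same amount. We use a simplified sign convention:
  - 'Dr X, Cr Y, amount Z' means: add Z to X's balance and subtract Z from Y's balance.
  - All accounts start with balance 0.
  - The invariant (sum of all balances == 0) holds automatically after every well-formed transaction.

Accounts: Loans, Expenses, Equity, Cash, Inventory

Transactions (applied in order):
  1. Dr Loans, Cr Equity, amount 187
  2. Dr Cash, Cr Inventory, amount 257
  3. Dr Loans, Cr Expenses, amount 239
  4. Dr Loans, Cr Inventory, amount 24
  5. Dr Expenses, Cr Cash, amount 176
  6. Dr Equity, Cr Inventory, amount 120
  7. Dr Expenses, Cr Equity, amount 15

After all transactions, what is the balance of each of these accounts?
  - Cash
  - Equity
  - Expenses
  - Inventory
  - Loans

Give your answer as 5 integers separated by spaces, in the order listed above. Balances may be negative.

After txn 1 (Dr Loans, Cr Equity, amount 187): Equity=-187 Loans=187
After txn 2 (Dr Cash, Cr Inventory, amount 257): Cash=257 Equity=-187 Inventory=-257 Loans=187
After txn 3 (Dr Loans, Cr Expenses, amount 239): Cash=257 Equity=-187 Expenses=-239 Inventory=-257 Loans=426
After txn 4 (Dr Loans, Cr Inventory, amount 24): Cash=257 Equity=-187 Expenses=-239 Inventory=-281 Loans=450
After txn 5 (Dr Expenses, Cr Cash, amount 176): Cash=81 Equity=-187 Expenses=-63 Inventory=-281 Loans=450
After txn 6 (Dr Equity, Cr Inventory, amount 120): Cash=81 Equity=-67 Expenses=-63 Inventory=-401 Loans=450
After txn 7 (Dr Expenses, Cr Equity, amount 15): Cash=81 Equity=-82 Expenses=-48 Inventory=-401 Loans=450

Answer: 81 -82 -48 -401 450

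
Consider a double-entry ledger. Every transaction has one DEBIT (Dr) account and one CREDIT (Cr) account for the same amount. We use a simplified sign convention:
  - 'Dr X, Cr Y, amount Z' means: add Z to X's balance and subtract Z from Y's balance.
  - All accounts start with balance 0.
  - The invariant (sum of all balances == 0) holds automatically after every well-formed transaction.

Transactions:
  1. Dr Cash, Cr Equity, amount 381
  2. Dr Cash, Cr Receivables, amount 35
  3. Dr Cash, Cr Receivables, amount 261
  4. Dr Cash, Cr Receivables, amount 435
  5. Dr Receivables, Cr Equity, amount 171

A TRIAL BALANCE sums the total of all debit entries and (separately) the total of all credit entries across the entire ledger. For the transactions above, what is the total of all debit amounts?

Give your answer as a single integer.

Answer: 1283

Derivation:
Txn 1: debit+=381
Txn 2: debit+=35
Txn 3: debit+=261
Txn 4: debit+=435
Txn 5: debit+=171
Total debits = 1283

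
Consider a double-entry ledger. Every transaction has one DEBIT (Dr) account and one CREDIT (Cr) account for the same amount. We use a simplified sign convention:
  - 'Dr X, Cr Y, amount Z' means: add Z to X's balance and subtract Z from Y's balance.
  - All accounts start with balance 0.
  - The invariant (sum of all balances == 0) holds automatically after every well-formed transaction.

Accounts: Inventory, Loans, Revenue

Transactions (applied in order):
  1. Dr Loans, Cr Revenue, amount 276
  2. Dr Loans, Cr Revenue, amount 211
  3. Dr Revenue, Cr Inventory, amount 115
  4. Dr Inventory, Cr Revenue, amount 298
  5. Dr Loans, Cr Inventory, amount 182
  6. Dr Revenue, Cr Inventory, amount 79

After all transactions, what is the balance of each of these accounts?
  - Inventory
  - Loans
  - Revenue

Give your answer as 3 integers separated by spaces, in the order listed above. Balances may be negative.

After txn 1 (Dr Loans, Cr Revenue, amount 276): Loans=276 Revenue=-276
After txn 2 (Dr Loans, Cr Revenue, amount 211): Loans=487 Revenue=-487
After txn 3 (Dr Revenue, Cr Inventory, amount 115): Inventory=-115 Loans=487 Revenue=-372
After txn 4 (Dr Inventory, Cr Revenue, amount 298): Inventory=183 Loans=487 Revenue=-670
After txn 5 (Dr Loans, Cr Inventory, amount 182): Inventory=1 Loans=669 Revenue=-670
After txn 6 (Dr Revenue, Cr Inventory, amount 79): Inventory=-78 Loans=669 Revenue=-591

Answer: -78 669 -591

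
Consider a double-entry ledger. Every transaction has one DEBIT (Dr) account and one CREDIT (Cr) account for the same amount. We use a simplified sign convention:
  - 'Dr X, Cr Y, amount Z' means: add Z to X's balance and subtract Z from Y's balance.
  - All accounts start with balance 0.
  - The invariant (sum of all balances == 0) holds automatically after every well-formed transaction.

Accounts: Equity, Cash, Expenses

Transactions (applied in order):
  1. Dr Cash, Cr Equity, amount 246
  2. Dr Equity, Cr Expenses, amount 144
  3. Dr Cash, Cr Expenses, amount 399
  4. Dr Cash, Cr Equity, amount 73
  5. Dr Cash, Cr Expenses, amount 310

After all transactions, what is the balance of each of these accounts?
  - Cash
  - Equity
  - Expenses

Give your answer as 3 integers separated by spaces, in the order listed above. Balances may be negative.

Answer: 1028 -175 -853

Derivation:
After txn 1 (Dr Cash, Cr Equity, amount 246): Cash=246 Equity=-246
After txn 2 (Dr Equity, Cr Expenses, amount 144): Cash=246 Equity=-102 Expenses=-144
After txn 3 (Dr Cash, Cr Expenses, amount 399): Cash=645 Equity=-102 Expenses=-543
After txn 4 (Dr Cash, Cr Equity, amount 73): Cash=718 Equity=-175 Expenses=-543
After txn 5 (Dr Cash, Cr Expenses, amount 310): Cash=1028 Equity=-175 Expenses=-853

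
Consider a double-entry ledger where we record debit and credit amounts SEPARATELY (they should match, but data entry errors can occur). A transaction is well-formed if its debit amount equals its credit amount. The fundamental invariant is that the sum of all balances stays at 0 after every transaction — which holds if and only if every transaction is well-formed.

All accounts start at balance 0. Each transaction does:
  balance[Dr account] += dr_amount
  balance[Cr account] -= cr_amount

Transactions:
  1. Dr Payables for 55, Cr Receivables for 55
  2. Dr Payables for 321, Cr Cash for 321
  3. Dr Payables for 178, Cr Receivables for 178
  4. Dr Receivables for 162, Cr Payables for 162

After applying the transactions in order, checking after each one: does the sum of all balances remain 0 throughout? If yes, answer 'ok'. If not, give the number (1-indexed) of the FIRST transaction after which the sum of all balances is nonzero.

Answer: ok

Derivation:
After txn 1: dr=55 cr=55 sum_balances=0
After txn 2: dr=321 cr=321 sum_balances=0
After txn 3: dr=178 cr=178 sum_balances=0
After txn 4: dr=162 cr=162 sum_balances=0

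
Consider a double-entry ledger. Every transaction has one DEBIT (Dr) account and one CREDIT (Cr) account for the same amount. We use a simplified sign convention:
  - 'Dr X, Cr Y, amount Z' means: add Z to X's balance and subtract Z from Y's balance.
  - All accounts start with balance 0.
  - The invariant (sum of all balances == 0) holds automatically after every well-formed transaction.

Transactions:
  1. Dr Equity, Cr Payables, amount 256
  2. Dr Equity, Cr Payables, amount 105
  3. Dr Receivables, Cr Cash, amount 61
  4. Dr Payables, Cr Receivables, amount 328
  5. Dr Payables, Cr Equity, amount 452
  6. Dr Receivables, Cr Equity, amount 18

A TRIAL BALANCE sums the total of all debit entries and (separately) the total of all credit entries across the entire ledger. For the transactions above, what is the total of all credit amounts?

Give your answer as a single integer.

Txn 1: credit+=256
Txn 2: credit+=105
Txn 3: credit+=61
Txn 4: credit+=328
Txn 5: credit+=452
Txn 6: credit+=18
Total credits = 1220

Answer: 1220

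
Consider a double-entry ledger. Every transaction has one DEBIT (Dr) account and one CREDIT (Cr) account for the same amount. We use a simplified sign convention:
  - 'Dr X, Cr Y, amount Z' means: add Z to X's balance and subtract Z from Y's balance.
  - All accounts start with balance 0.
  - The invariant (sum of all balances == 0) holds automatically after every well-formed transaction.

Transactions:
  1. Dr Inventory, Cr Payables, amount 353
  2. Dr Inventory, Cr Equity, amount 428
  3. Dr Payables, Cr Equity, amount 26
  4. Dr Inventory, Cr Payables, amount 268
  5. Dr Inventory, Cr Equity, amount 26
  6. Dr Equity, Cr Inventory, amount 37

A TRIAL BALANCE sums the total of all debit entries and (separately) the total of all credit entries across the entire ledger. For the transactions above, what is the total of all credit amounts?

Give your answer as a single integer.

Txn 1: credit+=353
Txn 2: credit+=428
Txn 3: credit+=26
Txn 4: credit+=268
Txn 5: credit+=26
Txn 6: credit+=37
Total credits = 1138

Answer: 1138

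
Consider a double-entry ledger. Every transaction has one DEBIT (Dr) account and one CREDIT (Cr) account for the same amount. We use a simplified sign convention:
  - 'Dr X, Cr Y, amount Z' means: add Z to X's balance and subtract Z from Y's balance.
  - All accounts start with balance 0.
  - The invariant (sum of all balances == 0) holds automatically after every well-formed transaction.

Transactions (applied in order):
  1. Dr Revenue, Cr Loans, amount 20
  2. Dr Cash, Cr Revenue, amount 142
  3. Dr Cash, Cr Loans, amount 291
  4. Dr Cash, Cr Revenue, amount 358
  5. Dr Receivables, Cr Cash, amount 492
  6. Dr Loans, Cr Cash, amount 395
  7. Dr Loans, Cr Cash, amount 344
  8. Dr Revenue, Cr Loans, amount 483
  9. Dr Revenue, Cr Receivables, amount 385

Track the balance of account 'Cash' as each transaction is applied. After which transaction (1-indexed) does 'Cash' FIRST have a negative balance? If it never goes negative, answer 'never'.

After txn 1: Cash=0
After txn 2: Cash=142
After txn 3: Cash=433
After txn 4: Cash=791
After txn 5: Cash=299
After txn 6: Cash=-96

Answer: 6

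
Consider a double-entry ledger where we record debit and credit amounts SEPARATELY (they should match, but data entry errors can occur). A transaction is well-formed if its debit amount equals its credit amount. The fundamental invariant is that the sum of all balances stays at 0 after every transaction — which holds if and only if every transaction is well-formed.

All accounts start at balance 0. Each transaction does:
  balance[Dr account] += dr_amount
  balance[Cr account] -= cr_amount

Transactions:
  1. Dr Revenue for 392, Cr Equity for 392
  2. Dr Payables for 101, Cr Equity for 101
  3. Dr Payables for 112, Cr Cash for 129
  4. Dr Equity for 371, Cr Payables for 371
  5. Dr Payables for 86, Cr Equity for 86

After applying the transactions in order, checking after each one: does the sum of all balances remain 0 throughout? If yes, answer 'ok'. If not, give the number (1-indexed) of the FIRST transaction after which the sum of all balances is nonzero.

After txn 1: dr=392 cr=392 sum_balances=0
After txn 2: dr=101 cr=101 sum_balances=0
After txn 3: dr=112 cr=129 sum_balances=-17
After txn 4: dr=371 cr=371 sum_balances=-17
After txn 5: dr=86 cr=86 sum_balances=-17

Answer: 3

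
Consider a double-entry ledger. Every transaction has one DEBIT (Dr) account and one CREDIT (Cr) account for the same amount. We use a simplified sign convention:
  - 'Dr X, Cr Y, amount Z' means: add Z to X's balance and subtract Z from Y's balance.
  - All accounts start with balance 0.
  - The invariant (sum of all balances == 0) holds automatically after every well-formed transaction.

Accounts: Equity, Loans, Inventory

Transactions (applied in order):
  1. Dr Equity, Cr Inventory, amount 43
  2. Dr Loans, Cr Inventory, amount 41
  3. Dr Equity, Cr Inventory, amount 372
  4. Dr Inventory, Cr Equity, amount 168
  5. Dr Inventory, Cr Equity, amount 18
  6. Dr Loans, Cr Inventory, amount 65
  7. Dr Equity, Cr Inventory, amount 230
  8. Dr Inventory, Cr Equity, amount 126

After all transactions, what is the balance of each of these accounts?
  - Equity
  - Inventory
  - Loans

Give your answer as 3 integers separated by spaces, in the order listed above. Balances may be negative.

Answer: 333 -439 106

Derivation:
After txn 1 (Dr Equity, Cr Inventory, amount 43): Equity=43 Inventory=-43
After txn 2 (Dr Loans, Cr Inventory, amount 41): Equity=43 Inventory=-84 Loans=41
After txn 3 (Dr Equity, Cr Inventory, amount 372): Equity=415 Inventory=-456 Loans=41
After txn 4 (Dr Inventory, Cr Equity, amount 168): Equity=247 Inventory=-288 Loans=41
After txn 5 (Dr Inventory, Cr Equity, amount 18): Equity=229 Inventory=-270 Loans=41
After txn 6 (Dr Loans, Cr Inventory, amount 65): Equity=229 Inventory=-335 Loans=106
After txn 7 (Dr Equity, Cr Inventory, amount 230): Equity=459 Inventory=-565 Loans=106
After txn 8 (Dr Inventory, Cr Equity, amount 126): Equity=333 Inventory=-439 Loans=106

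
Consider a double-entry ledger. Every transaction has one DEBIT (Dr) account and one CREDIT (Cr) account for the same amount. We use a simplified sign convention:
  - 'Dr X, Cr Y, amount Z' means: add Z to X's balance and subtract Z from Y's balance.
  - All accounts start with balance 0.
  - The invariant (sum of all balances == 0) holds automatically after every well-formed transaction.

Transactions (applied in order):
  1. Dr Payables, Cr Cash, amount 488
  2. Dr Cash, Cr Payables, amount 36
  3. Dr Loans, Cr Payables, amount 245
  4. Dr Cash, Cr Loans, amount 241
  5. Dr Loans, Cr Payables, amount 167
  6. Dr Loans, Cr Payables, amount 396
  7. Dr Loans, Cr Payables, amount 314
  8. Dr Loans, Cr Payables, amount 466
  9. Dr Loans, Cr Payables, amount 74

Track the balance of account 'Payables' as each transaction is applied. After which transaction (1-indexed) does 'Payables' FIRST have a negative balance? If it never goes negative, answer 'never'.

After txn 1: Payables=488
After txn 2: Payables=452
After txn 3: Payables=207
After txn 4: Payables=207
After txn 5: Payables=40
After txn 6: Payables=-356

Answer: 6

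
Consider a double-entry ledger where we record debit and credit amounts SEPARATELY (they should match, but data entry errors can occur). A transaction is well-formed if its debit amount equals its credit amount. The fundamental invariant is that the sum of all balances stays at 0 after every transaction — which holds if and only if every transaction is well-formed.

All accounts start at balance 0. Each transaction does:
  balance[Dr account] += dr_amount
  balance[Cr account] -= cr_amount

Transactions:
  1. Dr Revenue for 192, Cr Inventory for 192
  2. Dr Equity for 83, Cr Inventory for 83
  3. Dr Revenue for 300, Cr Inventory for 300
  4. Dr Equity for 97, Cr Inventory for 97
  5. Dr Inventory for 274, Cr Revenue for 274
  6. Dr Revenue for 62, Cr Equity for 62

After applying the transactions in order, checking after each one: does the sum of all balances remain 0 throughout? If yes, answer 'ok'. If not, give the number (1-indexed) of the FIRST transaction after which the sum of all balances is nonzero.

After txn 1: dr=192 cr=192 sum_balances=0
After txn 2: dr=83 cr=83 sum_balances=0
After txn 3: dr=300 cr=300 sum_balances=0
After txn 4: dr=97 cr=97 sum_balances=0
After txn 5: dr=274 cr=274 sum_balances=0
After txn 6: dr=62 cr=62 sum_balances=0

Answer: ok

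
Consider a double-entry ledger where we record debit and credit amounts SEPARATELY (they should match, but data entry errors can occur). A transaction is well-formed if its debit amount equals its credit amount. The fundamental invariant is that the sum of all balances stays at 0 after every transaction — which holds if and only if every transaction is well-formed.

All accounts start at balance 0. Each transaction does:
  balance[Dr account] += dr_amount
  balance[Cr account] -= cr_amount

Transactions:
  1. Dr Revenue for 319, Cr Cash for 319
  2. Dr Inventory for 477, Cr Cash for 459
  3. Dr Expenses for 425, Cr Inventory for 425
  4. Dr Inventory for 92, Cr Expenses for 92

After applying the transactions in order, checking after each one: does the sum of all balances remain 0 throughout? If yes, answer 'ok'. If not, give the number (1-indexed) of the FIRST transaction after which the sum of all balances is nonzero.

After txn 1: dr=319 cr=319 sum_balances=0
After txn 2: dr=477 cr=459 sum_balances=18
After txn 3: dr=425 cr=425 sum_balances=18
After txn 4: dr=92 cr=92 sum_balances=18

Answer: 2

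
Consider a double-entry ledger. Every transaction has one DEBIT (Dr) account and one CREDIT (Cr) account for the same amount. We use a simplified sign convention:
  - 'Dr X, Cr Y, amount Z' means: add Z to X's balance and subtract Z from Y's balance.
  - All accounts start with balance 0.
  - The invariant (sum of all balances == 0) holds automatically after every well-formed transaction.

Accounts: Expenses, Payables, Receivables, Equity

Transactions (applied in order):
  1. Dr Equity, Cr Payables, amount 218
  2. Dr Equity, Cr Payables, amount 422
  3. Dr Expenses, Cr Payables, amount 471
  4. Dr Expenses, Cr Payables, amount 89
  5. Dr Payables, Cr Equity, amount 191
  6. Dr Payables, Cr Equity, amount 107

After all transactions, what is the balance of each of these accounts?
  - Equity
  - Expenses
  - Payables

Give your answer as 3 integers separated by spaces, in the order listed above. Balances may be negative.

Answer: 342 560 -902

Derivation:
After txn 1 (Dr Equity, Cr Payables, amount 218): Equity=218 Payables=-218
After txn 2 (Dr Equity, Cr Payables, amount 422): Equity=640 Payables=-640
After txn 3 (Dr Expenses, Cr Payables, amount 471): Equity=640 Expenses=471 Payables=-1111
After txn 4 (Dr Expenses, Cr Payables, amount 89): Equity=640 Expenses=560 Payables=-1200
After txn 5 (Dr Payables, Cr Equity, amount 191): Equity=449 Expenses=560 Payables=-1009
After txn 6 (Dr Payables, Cr Equity, amount 107): Equity=342 Expenses=560 Payables=-902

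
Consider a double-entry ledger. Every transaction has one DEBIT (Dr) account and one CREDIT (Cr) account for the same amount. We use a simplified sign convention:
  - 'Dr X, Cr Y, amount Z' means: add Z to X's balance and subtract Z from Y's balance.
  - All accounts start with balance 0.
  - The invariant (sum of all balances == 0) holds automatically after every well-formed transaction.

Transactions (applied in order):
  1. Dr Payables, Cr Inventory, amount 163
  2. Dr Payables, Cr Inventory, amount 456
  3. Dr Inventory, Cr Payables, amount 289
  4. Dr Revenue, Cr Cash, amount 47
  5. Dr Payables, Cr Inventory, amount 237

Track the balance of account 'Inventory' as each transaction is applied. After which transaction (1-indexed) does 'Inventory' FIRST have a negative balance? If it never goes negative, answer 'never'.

After txn 1: Inventory=-163

Answer: 1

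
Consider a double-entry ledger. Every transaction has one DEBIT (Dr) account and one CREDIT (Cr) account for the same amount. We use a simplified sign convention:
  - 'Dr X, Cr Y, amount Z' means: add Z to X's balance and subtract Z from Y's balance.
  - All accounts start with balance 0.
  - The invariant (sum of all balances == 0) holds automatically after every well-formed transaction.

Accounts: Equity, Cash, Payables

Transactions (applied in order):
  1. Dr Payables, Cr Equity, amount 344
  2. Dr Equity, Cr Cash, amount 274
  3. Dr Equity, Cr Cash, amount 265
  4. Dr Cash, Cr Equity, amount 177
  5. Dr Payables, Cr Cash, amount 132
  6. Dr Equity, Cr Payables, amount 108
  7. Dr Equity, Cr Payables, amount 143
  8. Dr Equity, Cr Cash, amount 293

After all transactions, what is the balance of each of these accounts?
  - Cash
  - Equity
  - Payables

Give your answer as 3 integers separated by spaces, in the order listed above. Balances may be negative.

After txn 1 (Dr Payables, Cr Equity, amount 344): Equity=-344 Payables=344
After txn 2 (Dr Equity, Cr Cash, amount 274): Cash=-274 Equity=-70 Payables=344
After txn 3 (Dr Equity, Cr Cash, amount 265): Cash=-539 Equity=195 Payables=344
After txn 4 (Dr Cash, Cr Equity, amount 177): Cash=-362 Equity=18 Payables=344
After txn 5 (Dr Payables, Cr Cash, amount 132): Cash=-494 Equity=18 Payables=476
After txn 6 (Dr Equity, Cr Payables, amount 108): Cash=-494 Equity=126 Payables=368
After txn 7 (Dr Equity, Cr Payables, amount 143): Cash=-494 Equity=269 Payables=225
After txn 8 (Dr Equity, Cr Cash, amount 293): Cash=-787 Equity=562 Payables=225

Answer: -787 562 225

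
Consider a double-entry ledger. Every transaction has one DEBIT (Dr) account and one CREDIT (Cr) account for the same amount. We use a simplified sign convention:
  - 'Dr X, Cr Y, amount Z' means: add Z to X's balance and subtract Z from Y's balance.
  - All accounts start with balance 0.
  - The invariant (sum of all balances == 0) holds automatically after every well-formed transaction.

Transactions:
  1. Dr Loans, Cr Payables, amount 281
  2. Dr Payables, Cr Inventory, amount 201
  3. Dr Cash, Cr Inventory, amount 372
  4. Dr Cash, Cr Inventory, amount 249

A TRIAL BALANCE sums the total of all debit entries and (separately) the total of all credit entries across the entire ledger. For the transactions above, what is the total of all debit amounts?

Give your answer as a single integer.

Txn 1: debit+=281
Txn 2: debit+=201
Txn 3: debit+=372
Txn 4: debit+=249
Total debits = 1103

Answer: 1103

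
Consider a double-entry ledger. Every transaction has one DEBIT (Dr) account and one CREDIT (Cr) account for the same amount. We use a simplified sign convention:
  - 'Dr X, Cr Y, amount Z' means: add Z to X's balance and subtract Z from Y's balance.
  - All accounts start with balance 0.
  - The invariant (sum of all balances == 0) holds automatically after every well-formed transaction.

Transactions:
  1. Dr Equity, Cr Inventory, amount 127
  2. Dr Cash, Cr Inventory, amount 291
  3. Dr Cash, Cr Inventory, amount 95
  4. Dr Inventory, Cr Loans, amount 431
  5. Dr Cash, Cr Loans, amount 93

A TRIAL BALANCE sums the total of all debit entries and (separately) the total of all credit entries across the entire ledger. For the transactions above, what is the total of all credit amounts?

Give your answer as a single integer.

Txn 1: credit+=127
Txn 2: credit+=291
Txn 3: credit+=95
Txn 4: credit+=431
Txn 5: credit+=93
Total credits = 1037

Answer: 1037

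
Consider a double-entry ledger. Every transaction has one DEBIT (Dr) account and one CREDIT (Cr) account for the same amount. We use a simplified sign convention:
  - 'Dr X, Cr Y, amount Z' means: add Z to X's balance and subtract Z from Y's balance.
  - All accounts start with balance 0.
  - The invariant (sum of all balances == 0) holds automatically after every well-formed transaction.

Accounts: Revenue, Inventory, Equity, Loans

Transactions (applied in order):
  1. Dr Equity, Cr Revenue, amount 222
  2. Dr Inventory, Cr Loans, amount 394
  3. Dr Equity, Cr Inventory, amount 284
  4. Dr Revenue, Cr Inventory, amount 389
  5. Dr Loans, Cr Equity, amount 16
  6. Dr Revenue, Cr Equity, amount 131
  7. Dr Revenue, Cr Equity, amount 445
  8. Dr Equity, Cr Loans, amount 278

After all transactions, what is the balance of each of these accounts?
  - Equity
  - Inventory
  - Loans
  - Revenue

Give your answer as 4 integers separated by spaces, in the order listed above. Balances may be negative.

After txn 1 (Dr Equity, Cr Revenue, amount 222): Equity=222 Revenue=-222
After txn 2 (Dr Inventory, Cr Loans, amount 394): Equity=222 Inventory=394 Loans=-394 Revenue=-222
After txn 3 (Dr Equity, Cr Inventory, amount 284): Equity=506 Inventory=110 Loans=-394 Revenue=-222
After txn 4 (Dr Revenue, Cr Inventory, amount 389): Equity=506 Inventory=-279 Loans=-394 Revenue=167
After txn 5 (Dr Loans, Cr Equity, amount 16): Equity=490 Inventory=-279 Loans=-378 Revenue=167
After txn 6 (Dr Revenue, Cr Equity, amount 131): Equity=359 Inventory=-279 Loans=-378 Revenue=298
After txn 7 (Dr Revenue, Cr Equity, amount 445): Equity=-86 Inventory=-279 Loans=-378 Revenue=743
After txn 8 (Dr Equity, Cr Loans, amount 278): Equity=192 Inventory=-279 Loans=-656 Revenue=743

Answer: 192 -279 -656 743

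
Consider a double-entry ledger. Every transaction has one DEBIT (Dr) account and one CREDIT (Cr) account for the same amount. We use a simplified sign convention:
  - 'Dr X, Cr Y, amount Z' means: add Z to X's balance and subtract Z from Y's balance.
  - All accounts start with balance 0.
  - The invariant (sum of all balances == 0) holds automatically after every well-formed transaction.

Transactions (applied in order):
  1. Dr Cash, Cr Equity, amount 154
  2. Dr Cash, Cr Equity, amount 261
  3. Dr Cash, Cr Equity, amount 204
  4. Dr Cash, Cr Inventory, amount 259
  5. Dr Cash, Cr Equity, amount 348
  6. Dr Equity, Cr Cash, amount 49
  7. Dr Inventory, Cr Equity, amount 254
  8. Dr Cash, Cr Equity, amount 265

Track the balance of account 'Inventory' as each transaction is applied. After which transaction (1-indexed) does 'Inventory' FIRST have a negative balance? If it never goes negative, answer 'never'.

After txn 1: Inventory=0
After txn 2: Inventory=0
After txn 3: Inventory=0
After txn 4: Inventory=-259

Answer: 4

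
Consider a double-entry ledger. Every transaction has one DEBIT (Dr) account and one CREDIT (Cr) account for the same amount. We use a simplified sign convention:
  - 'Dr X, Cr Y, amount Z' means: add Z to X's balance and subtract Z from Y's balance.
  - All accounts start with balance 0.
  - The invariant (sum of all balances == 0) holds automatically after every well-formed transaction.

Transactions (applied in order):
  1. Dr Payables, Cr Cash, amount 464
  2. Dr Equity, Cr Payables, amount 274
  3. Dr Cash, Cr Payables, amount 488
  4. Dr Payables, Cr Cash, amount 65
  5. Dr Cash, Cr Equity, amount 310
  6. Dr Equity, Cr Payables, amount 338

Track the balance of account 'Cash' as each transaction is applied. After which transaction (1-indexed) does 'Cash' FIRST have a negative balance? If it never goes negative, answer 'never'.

After txn 1: Cash=-464

Answer: 1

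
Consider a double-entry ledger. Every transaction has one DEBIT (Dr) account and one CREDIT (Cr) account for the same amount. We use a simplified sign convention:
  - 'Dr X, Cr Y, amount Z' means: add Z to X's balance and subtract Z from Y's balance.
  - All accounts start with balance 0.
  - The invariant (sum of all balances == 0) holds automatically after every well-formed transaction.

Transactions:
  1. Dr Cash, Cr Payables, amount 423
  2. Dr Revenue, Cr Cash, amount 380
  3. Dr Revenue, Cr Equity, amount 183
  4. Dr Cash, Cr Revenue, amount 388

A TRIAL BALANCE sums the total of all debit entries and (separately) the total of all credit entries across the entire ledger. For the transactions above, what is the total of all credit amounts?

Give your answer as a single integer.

Answer: 1374

Derivation:
Txn 1: credit+=423
Txn 2: credit+=380
Txn 3: credit+=183
Txn 4: credit+=388
Total credits = 1374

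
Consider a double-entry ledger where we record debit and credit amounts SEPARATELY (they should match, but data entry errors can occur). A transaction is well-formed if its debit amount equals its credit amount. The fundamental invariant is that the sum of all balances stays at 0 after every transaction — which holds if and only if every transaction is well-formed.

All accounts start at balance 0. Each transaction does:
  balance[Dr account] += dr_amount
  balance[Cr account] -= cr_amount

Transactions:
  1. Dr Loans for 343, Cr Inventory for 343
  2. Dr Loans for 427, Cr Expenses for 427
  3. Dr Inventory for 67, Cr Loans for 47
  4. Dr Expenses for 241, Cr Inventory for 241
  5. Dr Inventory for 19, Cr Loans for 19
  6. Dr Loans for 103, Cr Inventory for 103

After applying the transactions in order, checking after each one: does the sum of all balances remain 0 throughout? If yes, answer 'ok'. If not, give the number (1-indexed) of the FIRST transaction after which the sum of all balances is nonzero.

After txn 1: dr=343 cr=343 sum_balances=0
After txn 2: dr=427 cr=427 sum_balances=0
After txn 3: dr=67 cr=47 sum_balances=20
After txn 4: dr=241 cr=241 sum_balances=20
After txn 5: dr=19 cr=19 sum_balances=20
After txn 6: dr=103 cr=103 sum_balances=20

Answer: 3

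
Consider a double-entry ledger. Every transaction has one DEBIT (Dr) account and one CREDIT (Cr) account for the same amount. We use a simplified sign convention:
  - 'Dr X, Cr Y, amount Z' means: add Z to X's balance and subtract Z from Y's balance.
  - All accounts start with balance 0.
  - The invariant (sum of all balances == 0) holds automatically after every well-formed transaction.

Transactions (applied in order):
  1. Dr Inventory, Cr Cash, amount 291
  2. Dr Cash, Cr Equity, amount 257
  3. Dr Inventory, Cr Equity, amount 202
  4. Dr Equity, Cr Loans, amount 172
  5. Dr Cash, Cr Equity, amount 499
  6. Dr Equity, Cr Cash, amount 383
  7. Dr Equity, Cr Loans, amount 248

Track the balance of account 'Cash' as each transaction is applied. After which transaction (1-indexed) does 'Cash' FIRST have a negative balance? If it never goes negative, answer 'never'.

Answer: 1

Derivation:
After txn 1: Cash=-291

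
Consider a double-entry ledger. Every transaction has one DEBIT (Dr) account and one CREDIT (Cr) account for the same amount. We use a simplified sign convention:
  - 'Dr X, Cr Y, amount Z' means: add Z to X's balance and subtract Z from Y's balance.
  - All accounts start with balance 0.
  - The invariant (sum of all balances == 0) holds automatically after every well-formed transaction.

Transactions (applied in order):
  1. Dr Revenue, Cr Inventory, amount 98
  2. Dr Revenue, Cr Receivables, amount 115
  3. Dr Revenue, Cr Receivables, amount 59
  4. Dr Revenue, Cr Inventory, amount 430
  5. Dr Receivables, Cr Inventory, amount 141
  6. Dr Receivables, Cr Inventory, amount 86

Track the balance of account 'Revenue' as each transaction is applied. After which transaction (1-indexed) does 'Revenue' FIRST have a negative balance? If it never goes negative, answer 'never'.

Answer: never

Derivation:
After txn 1: Revenue=98
After txn 2: Revenue=213
After txn 3: Revenue=272
After txn 4: Revenue=702
After txn 5: Revenue=702
After txn 6: Revenue=702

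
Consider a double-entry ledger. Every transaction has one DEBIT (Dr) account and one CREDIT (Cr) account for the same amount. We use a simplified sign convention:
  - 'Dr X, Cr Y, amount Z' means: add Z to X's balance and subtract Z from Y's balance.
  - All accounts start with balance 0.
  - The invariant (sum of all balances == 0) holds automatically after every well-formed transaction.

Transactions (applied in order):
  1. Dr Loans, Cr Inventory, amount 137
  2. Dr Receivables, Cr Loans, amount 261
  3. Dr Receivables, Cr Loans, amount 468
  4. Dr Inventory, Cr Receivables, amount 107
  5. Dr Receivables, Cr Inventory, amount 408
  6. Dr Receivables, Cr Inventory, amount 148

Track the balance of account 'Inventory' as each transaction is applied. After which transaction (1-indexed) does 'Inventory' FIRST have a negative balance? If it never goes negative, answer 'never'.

After txn 1: Inventory=-137

Answer: 1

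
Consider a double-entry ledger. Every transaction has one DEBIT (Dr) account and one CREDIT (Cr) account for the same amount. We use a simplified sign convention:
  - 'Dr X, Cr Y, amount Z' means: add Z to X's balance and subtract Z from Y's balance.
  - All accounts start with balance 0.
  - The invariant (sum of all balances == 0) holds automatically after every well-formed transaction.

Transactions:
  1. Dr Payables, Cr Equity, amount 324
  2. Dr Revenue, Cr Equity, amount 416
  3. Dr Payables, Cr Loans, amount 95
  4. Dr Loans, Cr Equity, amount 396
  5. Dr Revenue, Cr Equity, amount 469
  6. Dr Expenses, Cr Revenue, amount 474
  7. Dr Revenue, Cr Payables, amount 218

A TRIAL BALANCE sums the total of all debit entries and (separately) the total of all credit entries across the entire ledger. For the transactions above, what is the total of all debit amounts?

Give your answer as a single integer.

Txn 1: debit+=324
Txn 2: debit+=416
Txn 3: debit+=95
Txn 4: debit+=396
Txn 5: debit+=469
Txn 6: debit+=474
Txn 7: debit+=218
Total debits = 2392

Answer: 2392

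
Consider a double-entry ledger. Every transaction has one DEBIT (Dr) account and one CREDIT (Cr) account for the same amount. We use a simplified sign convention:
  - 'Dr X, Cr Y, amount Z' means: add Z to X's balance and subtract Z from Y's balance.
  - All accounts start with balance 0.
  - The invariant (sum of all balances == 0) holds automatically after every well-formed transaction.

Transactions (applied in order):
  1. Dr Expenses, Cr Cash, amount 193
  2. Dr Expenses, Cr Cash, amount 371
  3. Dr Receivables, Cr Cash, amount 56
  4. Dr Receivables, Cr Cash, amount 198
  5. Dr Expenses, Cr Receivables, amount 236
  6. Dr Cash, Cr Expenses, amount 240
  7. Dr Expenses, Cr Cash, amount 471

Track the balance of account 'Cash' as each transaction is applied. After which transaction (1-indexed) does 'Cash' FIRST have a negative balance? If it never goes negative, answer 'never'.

After txn 1: Cash=-193

Answer: 1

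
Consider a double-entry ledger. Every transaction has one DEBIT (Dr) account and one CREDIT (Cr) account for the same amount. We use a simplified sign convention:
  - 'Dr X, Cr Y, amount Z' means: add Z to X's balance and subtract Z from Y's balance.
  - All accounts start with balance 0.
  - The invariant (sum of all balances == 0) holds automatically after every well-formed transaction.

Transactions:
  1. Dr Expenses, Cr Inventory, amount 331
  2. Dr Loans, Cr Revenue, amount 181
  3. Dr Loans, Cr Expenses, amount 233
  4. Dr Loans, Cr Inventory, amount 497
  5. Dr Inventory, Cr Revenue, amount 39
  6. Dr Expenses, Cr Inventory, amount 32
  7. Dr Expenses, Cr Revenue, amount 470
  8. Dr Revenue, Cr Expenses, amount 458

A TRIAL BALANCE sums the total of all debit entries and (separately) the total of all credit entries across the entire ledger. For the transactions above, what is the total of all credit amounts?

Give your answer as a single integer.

Answer: 2241

Derivation:
Txn 1: credit+=331
Txn 2: credit+=181
Txn 3: credit+=233
Txn 4: credit+=497
Txn 5: credit+=39
Txn 6: credit+=32
Txn 7: credit+=470
Txn 8: credit+=458
Total credits = 2241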